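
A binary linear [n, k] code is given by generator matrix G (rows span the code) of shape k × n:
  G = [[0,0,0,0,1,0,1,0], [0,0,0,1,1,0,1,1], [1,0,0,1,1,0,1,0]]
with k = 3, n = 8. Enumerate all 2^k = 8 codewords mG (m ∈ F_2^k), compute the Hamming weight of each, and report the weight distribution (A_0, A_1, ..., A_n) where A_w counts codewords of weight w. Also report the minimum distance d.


Weight distribution: A_0 = 1, A_2 = 4, A_4 = 3. Minimum distance d = 2.

Enumerate all 2^3 = 8 messages m ∈ F_2^3.
For each, compute codeword c = mG in F_2^8, then tally its weight.
  m = 000 → c = 00000000, weight = 0.
  m = 100 → c = 00001010, weight = 2.
  m = 010 → c = 00011011, weight = 4.
  m = 110 → c = 00010001, weight = 2.
  m = 001 → c = 10011010, weight = 4.
  m = 101 → c = 10010000, weight = 2.
  m = 011 → c = 10000001, weight = 2.
  m = 111 → c = 10001011, weight = 4.
Tally weights:
  weight 0: 1 codewords.
  weight 2: 4 codewords.
  weight 4: 3 codewords.
Minimum distance d = smallest w > 0 with A_w > 0 = 2.
Sanity: Σ A_w = 8 = 2^3 = 8 ✓.


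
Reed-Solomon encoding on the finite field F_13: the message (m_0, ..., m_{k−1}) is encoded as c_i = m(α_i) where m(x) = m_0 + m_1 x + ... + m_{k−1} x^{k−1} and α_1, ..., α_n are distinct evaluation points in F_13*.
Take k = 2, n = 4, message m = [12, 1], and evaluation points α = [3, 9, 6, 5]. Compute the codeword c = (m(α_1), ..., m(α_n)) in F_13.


c = [2, 8, 5, 4]

Message polynomial: m(x) = 12 + 1·x (mod 13).
For each evaluation point α_i, compute m(α_i) mod 13:
  α_1 = 3: Horner steps 1 → 2, so m(3) = 2.
  α_2 = 9: Horner steps 1 → 8, so m(9) = 8.
  α_3 = 6: Horner steps 1 → 5, so m(6) = 5.
  α_4 = 5: Horner steps 1 → 4, so m(5) = 4.
Codeword c = [2, 8, 5, 4] ∈ F_13^4.


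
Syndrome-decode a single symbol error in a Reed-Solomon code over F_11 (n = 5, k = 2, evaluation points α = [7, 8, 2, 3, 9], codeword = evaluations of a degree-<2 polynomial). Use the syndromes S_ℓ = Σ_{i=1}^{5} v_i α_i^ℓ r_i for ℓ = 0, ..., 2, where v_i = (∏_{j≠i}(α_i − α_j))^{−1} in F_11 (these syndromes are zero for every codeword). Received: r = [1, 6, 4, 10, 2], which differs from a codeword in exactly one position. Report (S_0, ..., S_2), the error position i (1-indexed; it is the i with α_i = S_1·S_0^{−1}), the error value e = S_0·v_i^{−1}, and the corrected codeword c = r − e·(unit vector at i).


S = (7, 1, 8), error at position 2, error magnitude e = 10, c = [1, 7, 4, 10, 2].

Step 1: column multipliers v_i = (∏_{j≠i}(α_i − α_j))^{−1} mod 11.
  i = 1 (α = 7): (7−8)(7−2)(7−3)(7−9) = (−1)·5·4·(−2) = 40 ≡ 7, so v_1 = 7^{−1} = 8 (mod 11).
  i = 2 (α = 8): (8−7)(8−2)(8−3)(8−9) = 1·6·5·(−1) = −30 ≡ 3, so v_2 = 3^{−1} = 4 (mod 11).
  i = 3 (α = 2): (2−7)(2−8)(2−3)(2−9) = (−5)·(−6)·(−1)·(−7) = 210 ≡ 1, so v_3 = 1^{−1} = 1 (mod 11).
  i = 4 (α = 3): (3−7)(3−8)(3−2)(3−9) = (−4)·(−5)·1·(−6) = −120 ≡ 1, so v_4 = 1^{−1} = 1 (mod 11).
  i = 5 (α = 9): (9−7)(9−8)(9−2)(9−3) = 2·1·7·6 = 84 ≡ 7, so v_5 = 7^{−1} = 8 (mod 11).
  v = [8, 4, 1, 1, 8].
Step 2: syndromes of r = [1, 6, 4, 10, 2] (all sums mod 11).
  S_0 = Σ v_i r_i = 8·1 + 4·6 + 1·4 + 1·10 + 8·2 = 62 ≡ 7.
  S_1 = Σ v_i α_i r_i = 8·7·1 + 4·8·6 + 1·2·4 + 1·3·10 + 8·9·2 = 430 ≡ 1.
  α_i^2 mod 11 = [5, 9, 4, 9, 4].
  S_2 = Σ v_i α_i^2 r_i = 8·5·1 + 4·9·6 + 1·4·4 + 1·9·10 + 8·4·2 = 426 ≡ 8.
  S = (7, 1, 8) ≠ 0, so r is not a codeword (an error is present).
Step 3: locate the error. For a single error e at position i, S_ℓ = v_i·e·α_i^ℓ, so α_err = S_1/S_0.
  S_0^{−1} = 7^{−1} = 8 (mod 11), so α_err = 1·8 = 8 ≡ 8 = α_2. Error position i = 2.
  Consistency check: S_2/S_1 = 8·1 = 8 ≡ 8 = α_err ✓ (single-error assumption holds).
Step 4: error magnitude e = S_0/v_2 = S_0·∏_{j≠2}(α_2 − α_j) = 7·3 = 21 ≡ 10 (mod 11).
Step 5: correct position 2: c_2 = r_2 − e = 6 − 10 ≡ 7 (mod 11). Hence c = [1, 7, 4, 10, 2].
  Check: interpolating c through the α_i gives m(x) = 3 + 6·x (degree < 2) with m(α_i) = c_i for every i, so c is indeed a codeword.


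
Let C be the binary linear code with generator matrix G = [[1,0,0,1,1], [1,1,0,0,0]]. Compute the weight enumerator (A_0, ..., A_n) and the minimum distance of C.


Weight distribution: A_0 = 1, A_2 = 1, A_3 = 2. Minimum distance d = 2.

Enumerate all 2^2 = 4 messages m ∈ F_2^2.
For each, compute codeword c = mG in F_2^5, then tally its weight.
  m = 00 → c = 00000, weight = 0.
  m = 10 → c = 10011, weight = 3.
  m = 01 → c = 11000, weight = 2.
  m = 11 → c = 01011, weight = 3.
Tally weights:
  weight 0: 1 codewords.
  weight 2: 1 codewords.
  weight 3: 2 codewords.
Minimum distance d = smallest w > 0 with A_w > 0 = 2.
Sanity: Σ A_w = 4 = 2^2 = 4 ✓.


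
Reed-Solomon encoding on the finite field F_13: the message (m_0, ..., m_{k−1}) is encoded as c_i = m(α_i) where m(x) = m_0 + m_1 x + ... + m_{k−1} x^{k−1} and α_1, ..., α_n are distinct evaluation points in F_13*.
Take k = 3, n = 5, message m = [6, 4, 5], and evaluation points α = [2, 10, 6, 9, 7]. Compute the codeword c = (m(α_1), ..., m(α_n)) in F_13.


c = [8, 0, 2, 5, 6]

Message polynomial: m(x) = 6 + 4·x + 5·x^2 (mod 13).
For each evaluation point α_i, compute m(α_i) mod 13:
  α_1 = 2: Horner steps 5 → 1 → 8, so m(2) = 8.
  α_2 = 10: Horner steps 5 → 2 → 0, so m(10) = 0.
  α_3 = 6: Horner steps 5 → 8 → 2, so m(6) = 2.
  α_4 = 9: Horner steps 5 → 10 → 5, so m(9) = 5.
  α_5 = 7: Horner steps 5 → 0 → 6, so m(7) = 6.
Codeword c = [8, 0, 2, 5, 6] ∈ F_13^5.


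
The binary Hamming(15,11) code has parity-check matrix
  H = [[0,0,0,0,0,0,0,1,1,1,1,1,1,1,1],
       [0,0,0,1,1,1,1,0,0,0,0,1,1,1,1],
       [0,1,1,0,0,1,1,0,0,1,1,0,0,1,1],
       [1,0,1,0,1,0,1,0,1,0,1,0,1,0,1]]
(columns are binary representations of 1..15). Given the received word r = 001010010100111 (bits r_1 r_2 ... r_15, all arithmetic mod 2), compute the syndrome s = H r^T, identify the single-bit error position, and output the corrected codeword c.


s = (1, 0, 0, 0)^T, error position = 8, corrected codeword c = 001010000100111

Compute s = H r^T mod 2 one row at a time:
  s_1 = 1 + 0 + 1 + 0 + 0 + 1 + 1 + 1 = 5 ≡ 1 (mod 2).
  s_2 = 0 + 1 + 0 + 0 + 0 + 1 + 1 + 1 = 4 ≡ 0 (mod 2).
  s_3 = 0 + 1 + 0 + 0 + 1 + 0 + 1 + 1 = 4 ≡ 0 (mod 2).
  s_4 = 0 + 1 + 1 + 0 + 0 + 0 + 1 + 1 = 4 ≡ 0 (mod 2).
s = (1, 0, 0, 0)^T — this equals column 8 of H (binary 1000), so error is at position 8.
Correct: flip bit 8 of r = 001010010100111 to get c = 001010000100111.


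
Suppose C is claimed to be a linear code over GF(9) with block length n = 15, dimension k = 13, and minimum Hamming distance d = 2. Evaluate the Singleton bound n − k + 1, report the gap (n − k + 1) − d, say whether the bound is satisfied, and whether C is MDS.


Singleton RHS = n − k + 1 = 3, slack = 1, bound satisfied, not MDS.

Singleton bound: d ≤ n − k + 1.
Here n = 15, k = 13, so n − k + 1 = 3.
Given d = 2, check d ≤ 3: YES.
Slack = (n − k + 1) − d = 1.
The code is NOT MDS (slack = 1 > 0).
Description: the claimed parameters are [15, 13, 2]_9; such a code would be non-MDS.


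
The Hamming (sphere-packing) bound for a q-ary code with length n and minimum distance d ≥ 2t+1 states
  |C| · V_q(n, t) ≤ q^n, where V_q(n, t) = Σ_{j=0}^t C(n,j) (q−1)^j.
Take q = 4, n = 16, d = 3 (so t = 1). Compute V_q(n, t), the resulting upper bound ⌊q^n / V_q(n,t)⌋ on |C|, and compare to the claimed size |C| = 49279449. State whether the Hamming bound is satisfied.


V_q(n, t) = 49, q^n = 4294967296, Hamming bound = 87652393, |C| = 49279449 ≤ bound (satisfied).

Step 1: Compute V_q(n, t) = Σ_{j=0}^1 C(n, j) (q−1)^j.
  j = 0: C(16,0)·(3)^0 = 1·1 = 1.
  j = 1: C(16,1)·(3)^1 = 16·3 = 48.
  V_q(n, t) = 1 + 48 = 49.
Step 2: q^n = 4^16 = 4294967296.
Step 3: Hamming bound ⌊q^n / V_q(n,t)⌋ = ⌊4294967296/49⌋ = 87652393.
Step 4: Compare |C| = 49279449 to 87652393: satisfied.
The claimed |C| lies below the Hamming bound.


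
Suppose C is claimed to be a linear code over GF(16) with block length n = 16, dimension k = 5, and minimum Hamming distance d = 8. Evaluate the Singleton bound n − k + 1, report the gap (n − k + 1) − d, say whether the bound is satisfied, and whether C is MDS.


Singleton RHS = n − k + 1 = 12, slack = 4, bound satisfied, not MDS.

Singleton bound: d ≤ n − k + 1.
Here n = 16, k = 5, so n − k + 1 = 12.
Given d = 8, check d ≤ 12: YES.
Slack = (n − k + 1) − d = 4.
The code is NOT MDS (slack = 4 > 0).
Description: the claimed parameters are [16, 5, 8]_16; such a code would be non-MDS.


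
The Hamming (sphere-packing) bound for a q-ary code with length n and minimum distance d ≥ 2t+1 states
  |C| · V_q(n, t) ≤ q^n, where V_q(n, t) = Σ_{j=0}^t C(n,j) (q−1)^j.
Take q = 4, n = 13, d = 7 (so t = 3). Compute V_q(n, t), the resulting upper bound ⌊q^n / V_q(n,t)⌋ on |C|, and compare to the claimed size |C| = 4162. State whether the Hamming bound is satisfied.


V_q(n, t) = 8464, q^n = 67108864, Hamming bound = 7928, |C| = 4162 ≤ bound (satisfied).

Step 1: Compute V_q(n, t) = Σ_{j=0}^3 C(n, j) (q−1)^j.
  j = 0: C(13,0)·(3)^0 = 1·1 = 1.
  j = 1: C(13,1)·(3)^1 = 13·3 = 39.
  j = 2: C(13,2)·(3)^2 = 78·9 = 702.
  j = 3: C(13,3)·(3)^3 = 286·27 = 7722.
  V_q(n, t) = 1 + 39 + 702 + 7722 = 8464.
Step 2: q^n = 4^13 = 67108864.
Step 3: Hamming bound ⌊q^n / V_q(n,t)⌋ = ⌊67108864/8464⌋ = 7928.
Step 4: Compare |C| = 4162 to 7928: satisfied.
The claimed |C| lies below the Hamming bound.


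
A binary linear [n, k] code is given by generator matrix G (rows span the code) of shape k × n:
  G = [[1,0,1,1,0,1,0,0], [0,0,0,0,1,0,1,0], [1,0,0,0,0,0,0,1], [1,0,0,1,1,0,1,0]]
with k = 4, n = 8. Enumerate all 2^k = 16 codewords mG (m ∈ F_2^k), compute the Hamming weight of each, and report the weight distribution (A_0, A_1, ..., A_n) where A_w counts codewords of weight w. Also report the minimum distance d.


Weight distribution: A_0 = 1, A_2 = 5, A_4 = 7, A_6 = 3. Minimum distance d = 2.

Enumerate all 2^4 = 16 messages m ∈ F_2^4.
For each, compute codeword c = mG in F_2^8, then tally its weight.
  m = 0000 → c = 00000000, weight = 0.
  m = 1000 → c = 10110100, weight = 4.
  m = 0100 → c = 00001010, weight = 2.
  m = 1100 → c = 10111110, weight = 6.
  m = 0010 → c = 10000001, weight = 2.
  m = 1010 → c = 00110101, weight = 4.
  m = 0110 → c = 10001011, weight = 4.
  m = 1110 → c = 00111111, weight = 6.
  m = 0001 → c = 10011010, weight = 4.
  m = 1001 → c = 00101110, weight = 4.
  m = 0101 → c = 10010000, weight = 2.
  m = 1101 → c = 00100100, weight = 2.
  m = 0011 → c = 00011011, weight = 4.
  m = 1011 → c = 10101111, weight = 6.
  m = 0111 → c = 00010001, weight = 2.
  m = 1111 → c = 10100101, weight = 4.
Tally weights:
  weight 0: 1 codewords.
  weight 2: 5 codewords.
  weight 4: 7 codewords.
  weight 6: 3 codewords.
Minimum distance d = smallest w > 0 with A_w > 0 = 2.
Sanity: Σ A_w = 16 = 2^4 = 16 ✓.


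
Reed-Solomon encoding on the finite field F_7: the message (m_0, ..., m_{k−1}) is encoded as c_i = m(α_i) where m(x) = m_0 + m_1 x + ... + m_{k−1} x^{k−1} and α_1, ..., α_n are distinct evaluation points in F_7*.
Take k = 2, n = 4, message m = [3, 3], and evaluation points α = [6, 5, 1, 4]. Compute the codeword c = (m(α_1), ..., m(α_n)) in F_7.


c = [0, 4, 6, 1]

Message polynomial: m(x) = 3 + 3·x (mod 7).
For each evaluation point α_i, compute m(α_i) mod 7:
  α_1 = 6: Horner steps 3 → 0, so m(6) = 0.
  α_2 = 5: Horner steps 3 → 4, so m(5) = 4.
  α_3 = 1: Horner steps 3 → 6, so m(1) = 6.
  α_4 = 4: Horner steps 3 → 1, so m(4) = 1.
Codeword c = [0, 4, 6, 1] ∈ F_7^4.


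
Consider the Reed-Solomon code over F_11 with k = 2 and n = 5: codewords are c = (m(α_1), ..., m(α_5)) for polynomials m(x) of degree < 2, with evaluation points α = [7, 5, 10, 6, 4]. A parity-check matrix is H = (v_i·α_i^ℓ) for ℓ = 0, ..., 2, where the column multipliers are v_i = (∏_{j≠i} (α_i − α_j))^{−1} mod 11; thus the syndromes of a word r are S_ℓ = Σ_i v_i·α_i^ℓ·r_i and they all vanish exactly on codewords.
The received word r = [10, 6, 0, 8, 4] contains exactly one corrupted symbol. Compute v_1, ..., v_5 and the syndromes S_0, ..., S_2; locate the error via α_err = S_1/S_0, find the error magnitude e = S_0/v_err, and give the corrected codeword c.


S = (9, 2, 9), error at position 3, error magnitude e = 6, c = [10, 6, 5, 8, 4].

Step 1: column multipliers v_i = (∏_{j≠i}(α_i − α_j))^{−1} mod 11.
  i = 1 (α = 7): (7−5)(7−10)(7−6)(7−4) = 2·(−3)·1·3 = −18 ≡ 4, so v_1 = 4^{−1} = 3 (mod 11).
  i = 2 (α = 5): (5−7)(5−10)(5−6)(5−4) = (−2)·(−5)·(−1)·1 = −10 ≡ 1, so v_2 = 1^{−1} = 1 (mod 11).
  i = 3 (α = 10): (10−7)(10−5)(10−6)(10−4) = 3·5·4·6 = 360 ≡ 8, so v_3 = 8^{−1} = 7 (mod 11).
  i = 4 (α = 6): (6−7)(6−5)(6−10)(6−4) = (−1)·1·(−4)·2 = 8 ≡ 8, so v_4 = 8^{−1} = 7 (mod 11).
  i = 5 (α = 4): (4−7)(4−5)(4−10)(4−6) = (−3)·(−1)·(−6)·(−2) = 36 ≡ 3, so v_5 = 3^{−1} = 4 (mod 11).
  v = [3, 1, 7, 7, 4].
Step 2: syndromes of r = [10, 6, 0, 8, 4] (all sums mod 11).
  S_0 = Σ v_i r_i = 3·10 + 1·6 + 7·0 + 7·8 + 4·4 = 108 ≡ 9.
  S_1 = Σ v_i α_i r_i = 3·7·10 + 1·5·6 + 7·10·0 + 7·6·8 + 4·4·4 = 640 ≡ 2.
  α_i^2 mod 11 = [5, 3, 1, 3, 5].
  S_2 = Σ v_i α_i^2 r_i = 3·5·10 + 1·3·6 + 7·1·0 + 7·3·8 + 4·5·4 = 416 ≡ 9.
  S = (9, 2, 9) ≠ 0, so r is not a codeword (an error is present).
Step 3: locate the error. For a single error e at position i, S_ℓ = v_i·e·α_i^ℓ, so α_err = S_1/S_0.
  S_0^{−1} = 9^{−1} = 5 (mod 11), so α_err = 2·5 = 10 ≡ 10 = α_3. Error position i = 3.
  Consistency check: S_2/S_1 = 9·6 = 54 ≡ 10 = α_err ✓ (single-error assumption holds).
Step 4: error magnitude e = S_0/v_3 = S_0·∏_{j≠3}(α_3 − α_j) = 9·8 = 72 ≡ 6 (mod 11).
Step 5: correct position 3: c_3 = r_3 − e = 0 − 6 ≡ 5 (mod 11). Hence c = [10, 6, 5, 8, 4].
  Check: interpolating c through the α_i gives m(x) = 7 + 2·x (degree < 2) with m(α_i) = c_i for every i, so c is indeed a codeword.


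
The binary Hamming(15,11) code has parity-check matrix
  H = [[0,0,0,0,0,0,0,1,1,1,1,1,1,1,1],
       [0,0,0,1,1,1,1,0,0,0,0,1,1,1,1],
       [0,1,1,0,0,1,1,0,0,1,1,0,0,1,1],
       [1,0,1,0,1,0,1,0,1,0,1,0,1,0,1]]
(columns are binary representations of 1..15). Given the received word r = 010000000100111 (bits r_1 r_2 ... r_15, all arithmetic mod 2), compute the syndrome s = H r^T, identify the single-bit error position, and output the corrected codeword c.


s = (0, 1, 0, 0)^T, error position = 4, corrected codeword c = 010100000100111

Compute s = H r^T mod 2 one row at a time:
  s_1 = 0 + 0 + 1 + 0 + 0 + 1 + 1 + 1 = 4 ≡ 0 (mod 2).
  s_2 = 0 + 0 + 0 + 0 + 0 + 1 + 1 + 1 = 3 ≡ 1 (mod 2).
  s_3 = 1 + 0 + 0 + 0 + 1 + 0 + 1 + 1 = 4 ≡ 0 (mod 2).
  s_4 = 0 + 0 + 0 + 0 + 0 + 0 + 1 + 1 = 2 ≡ 0 (mod 2).
s = (0, 1, 0, 0)^T — this equals column 4 of H (binary 0100), so error is at position 4.
Correct: flip bit 4 of r = 010000000100111 to get c = 010100000100111.


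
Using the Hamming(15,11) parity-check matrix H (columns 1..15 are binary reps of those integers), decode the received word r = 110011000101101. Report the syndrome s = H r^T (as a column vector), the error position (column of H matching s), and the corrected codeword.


s = (0, 1, 0, 0)^T, error position = 4, corrected codeword c = 110111000101101

Compute s = H r^T mod 2 one row at a time:
  s_1 = 0 + 0 + 1 + 0 + 1 + 1 + 0 + 1 = 4 ≡ 0 (mod 2).
  s_2 = 0 + 1 + 1 + 0 + 1 + 1 + 0 + 1 = 5 ≡ 1 (mod 2).
  s_3 = 1 + 0 + 1 + 0 + 1 + 0 + 0 + 1 = 4 ≡ 0 (mod 2).
  s_4 = 1 + 0 + 1 + 0 + 0 + 0 + 1 + 1 = 4 ≡ 0 (mod 2).
s = (0, 1, 0, 0)^T — this equals column 4 of H (binary 0100), so error is at position 4.
Correct: flip bit 4 of r = 110011000101101 to get c = 110111000101101.


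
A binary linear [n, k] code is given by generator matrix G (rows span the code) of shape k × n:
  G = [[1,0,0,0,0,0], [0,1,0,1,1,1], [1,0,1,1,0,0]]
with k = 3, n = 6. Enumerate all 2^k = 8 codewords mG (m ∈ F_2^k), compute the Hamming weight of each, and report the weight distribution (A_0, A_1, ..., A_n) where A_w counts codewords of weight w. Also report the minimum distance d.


Weight distribution: A_0 = 1, A_1 = 1, A_2 = 1, A_3 = 1, A_4 = 2, A_5 = 2. Minimum distance d = 1.

Enumerate all 2^3 = 8 messages m ∈ F_2^3.
For each, compute codeword c = mG in F_2^6, then tally its weight.
  m = 000 → c = 000000, weight = 0.
  m = 100 → c = 100000, weight = 1.
  m = 010 → c = 010111, weight = 4.
  m = 110 → c = 110111, weight = 5.
  m = 001 → c = 101100, weight = 3.
  m = 101 → c = 001100, weight = 2.
  m = 011 → c = 111011, weight = 5.
  m = 111 → c = 011011, weight = 4.
Tally weights:
  weight 0: 1 codewords.
  weight 1: 1 codewords.
  weight 2: 1 codewords.
  weight 3: 1 codewords.
  weight 4: 2 codewords.
  weight 5: 2 codewords.
Minimum distance d = smallest w > 0 with A_w > 0 = 1.
Sanity: Σ A_w = 8 = 2^3 = 8 ✓.


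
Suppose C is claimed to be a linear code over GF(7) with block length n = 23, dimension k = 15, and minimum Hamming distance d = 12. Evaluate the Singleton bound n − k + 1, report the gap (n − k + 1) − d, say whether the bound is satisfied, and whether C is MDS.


Singleton RHS = n − k + 1 = 9, slack = -3, bound violated (no such code; not MDS).

Singleton bound: d ≤ n − k + 1.
Here n = 23, k = 15, so n − k + 1 = 9.
Given d = 12, check d ≤ 9: NO.
Slack = (n − k + 1) − d = -3.
The slack is negative: d = 12 exceeds n − k + 1 = 9 by 3, so the Singleton bound is violated and no linear [23, 15, 12]_7 code can exist. In particular it is not MDS (MDS requires d = n − k + 1 exactly).
Description: the claimed parameters are [23, 15, 12]_7; such a code would be impossible (violates the Singleton bound).


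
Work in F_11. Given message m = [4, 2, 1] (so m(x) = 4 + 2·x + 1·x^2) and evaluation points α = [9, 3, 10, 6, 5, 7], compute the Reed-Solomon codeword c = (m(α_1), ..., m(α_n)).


c = [4, 8, 3, 8, 6, 1]

Message polynomial: m(x) = 4 + 2·x + 1·x^2 (mod 11).
For each evaluation point α_i, compute m(α_i) mod 11:
  α_1 = 9: Horner steps 1 → 0 → 4, so m(9) = 4.
  α_2 = 3: Horner steps 1 → 5 → 8, so m(3) = 8.
  α_3 = 10: Horner steps 1 → 1 → 3, so m(10) = 3.
  α_4 = 6: Horner steps 1 → 8 → 8, so m(6) = 8.
  α_5 = 5: Horner steps 1 → 7 → 6, so m(5) = 6.
  α_6 = 7: Horner steps 1 → 9 → 1, so m(7) = 1.
Codeword c = [4, 8, 3, 8, 6, 1] ∈ F_11^6.


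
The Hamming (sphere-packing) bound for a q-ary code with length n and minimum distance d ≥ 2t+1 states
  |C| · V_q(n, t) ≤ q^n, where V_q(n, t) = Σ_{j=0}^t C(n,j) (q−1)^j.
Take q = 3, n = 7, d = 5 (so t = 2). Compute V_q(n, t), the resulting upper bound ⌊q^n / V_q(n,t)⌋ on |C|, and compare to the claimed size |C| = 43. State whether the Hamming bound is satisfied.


V_q(n, t) = 99, q^n = 2187, Hamming bound = 22, |C| = 43 > bound (violated).

Step 1: Compute V_q(n, t) = Σ_{j=0}^2 C(n, j) (q−1)^j.
  j = 0: C(7,0)·(2)^0 = 1·1 = 1.
  j = 1: C(7,1)·(2)^1 = 7·2 = 14.
  j = 2: C(7,2)·(2)^2 = 21·4 = 84.
  V_q(n, t) = 1 + 14 + 84 = 99.
Step 2: q^n = 3^7 = 2187.
Step 3: Hamming bound ⌊q^n / V_q(n,t)⌋ = ⌊2187/99⌋ = 22.
Step 4: Compare |C| = 43 to 22: violated.
The claimed |C| lies above the Hamming bound, so no 3-ary code of length 7 with d ≥ 5 can have 43 codewords.


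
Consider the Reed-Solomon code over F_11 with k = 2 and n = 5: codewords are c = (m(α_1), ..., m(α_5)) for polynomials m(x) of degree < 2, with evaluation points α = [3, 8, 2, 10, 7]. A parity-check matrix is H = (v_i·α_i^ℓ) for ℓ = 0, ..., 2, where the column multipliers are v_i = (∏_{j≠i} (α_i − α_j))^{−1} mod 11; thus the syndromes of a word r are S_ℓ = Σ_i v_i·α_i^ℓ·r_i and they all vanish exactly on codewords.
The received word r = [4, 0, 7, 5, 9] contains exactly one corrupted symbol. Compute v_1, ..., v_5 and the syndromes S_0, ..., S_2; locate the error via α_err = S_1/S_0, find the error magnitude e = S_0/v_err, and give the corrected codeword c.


S = (10, 4, 6), error at position 5, error magnitude e = 6, c = [4, 0, 7, 5, 3].

Step 1: column multipliers v_i = (∏_{j≠i}(α_i − α_j))^{−1} mod 11.
  i = 1 (α = 3): (3−8)(3−2)(3−10)(3−7) = (−5)·1·(−7)·(−4) = −140 ≡ 3, so v_1 = 3^{−1} = 4 (mod 11).
  i = 2 (α = 8): (8−3)(8−2)(8−10)(8−7) = 5·6·(−2)·1 = −60 ≡ 6, so v_2 = 6^{−1} = 2 (mod 11).
  i = 3 (α = 2): (2−3)(2−8)(2−10)(2−7) = (−1)·(−6)·(−8)·(−5) = 240 ≡ 9, so v_3 = 9^{−1} = 5 (mod 11).
  i = 4 (α = 10): (10−3)(10−8)(10−2)(10−7) = 7·2·8·3 = 336 ≡ 6, so v_4 = 6^{−1} = 2 (mod 11).
  i = 5 (α = 7): (7−3)(7−8)(7−2)(7−10) = 4·(−1)·5·(−3) = 60 ≡ 5, so v_5 = 5^{−1} = 9 (mod 11).
  v = [4, 2, 5, 2, 9].
Step 2: syndromes of r = [4, 0, 7, 5, 9] (all sums mod 11).
  S_0 = Σ v_i r_i = 4·4 + 2·0 + 5·7 + 2·5 + 9·9 = 142 ≡ 10.
  S_1 = Σ v_i α_i r_i = 4·3·4 + 2·8·0 + 5·2·7 + 2·10·5 + 9·7·9 = 785 ≡ 4.
  α_i^2 mod 11 = [9, 9, 4, 1, 5].
  S_2 = Σ v_i α_i^2 r_i = 4·9·4 + 2·9·0 + 5·4·7 + 2·1·5 + 9·5·9 = 699 ≡ 6.
  S = (10, 4, 6) ≠ 0, so r is not a codeword (an error is present).
Step 3: locate the error. For a single error e at position i, S_ℓ = v_i·e·α_i^ℓ, so α_err = S_1/S_0.
  S_0^{−1} = 10^{−1} = 10 (mod 11), so α_err = 4·10 = 40 ≡ 7 = α_5. Error position i = 5.
  Consistency check: S_2/S_1 = 6·3 = 18 ≡ 7 = α_err ✓ (single-error assumption holds).
Step 4: error magnitude e = S_0/v_5 = S_0·∏_{j≠5}(α_5 − α_j) = 10·5 = 50 ≡ 6 (mod 11).
Step 5: correct position 5: c_5 = r_5 − e = 9 − 6 ≡ 3 (mod 11). Hence c = [4, 0, 7, 5, 3].
  Check: interpolating c through the α_i gives m(x) = 2 + 8·x (degree < 2) with m(α_i) = c_i for every i, so c is indeed a codeword.


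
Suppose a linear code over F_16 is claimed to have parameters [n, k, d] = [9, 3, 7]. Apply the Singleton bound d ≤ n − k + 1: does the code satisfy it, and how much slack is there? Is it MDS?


Singleton RHS = n − k + 1 = 7, slack = 0, bound satisfied, MDS.

Singleton bound: d ≤ n − k + 1.
Here n = 9, k = 3, so n − k + 1 = 7.
Given d = 7, check d ≤ 7: YES.
Slack = (n − k + 1) − d = 0.
The code is MDS (slack = 0).
Description: the claimed parameters are [9, 3, 7]_16; such a code would be MDS (meets Singleton bound).


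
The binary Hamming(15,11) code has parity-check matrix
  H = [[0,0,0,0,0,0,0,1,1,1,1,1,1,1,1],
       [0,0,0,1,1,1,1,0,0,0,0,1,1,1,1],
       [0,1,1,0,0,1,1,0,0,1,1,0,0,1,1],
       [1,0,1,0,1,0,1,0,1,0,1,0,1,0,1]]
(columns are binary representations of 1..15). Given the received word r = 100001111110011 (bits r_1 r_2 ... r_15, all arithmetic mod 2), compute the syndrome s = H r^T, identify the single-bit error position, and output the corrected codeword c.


s = (0, 0, 0, 1)^T, error position = 1, corrected codeword c = 000001111110011

Compute s = H r^T mod 2 one row at a time:
  s_1 = 1 + 1 + 1 + 1 + 0 + 0 + 1 + 1 = 6 ≡ 0 (mod 2).
  s_2 = 0 + 0 + 1 + 1 + 0 + 0 + 1 + 1 = 4 ≡ 0 (mod 2).
  s_3 = 0 + 0 + 1 + 1 + 1 + 1 + 1 + 1 = 6 ≡ 0 (mod 2).
  s_4 = 1 + 0 + 0 + 1 + 1 + 1 + 0 + 1 = 5 ≡ 1 (mod 2).
s = (0, 0, 0, 1)^T — this equals column 1 of H (binary 0001), so error is at position 1.
Correct: flip bit 1 of r = 100001111110011 to get c = 000001111110011.


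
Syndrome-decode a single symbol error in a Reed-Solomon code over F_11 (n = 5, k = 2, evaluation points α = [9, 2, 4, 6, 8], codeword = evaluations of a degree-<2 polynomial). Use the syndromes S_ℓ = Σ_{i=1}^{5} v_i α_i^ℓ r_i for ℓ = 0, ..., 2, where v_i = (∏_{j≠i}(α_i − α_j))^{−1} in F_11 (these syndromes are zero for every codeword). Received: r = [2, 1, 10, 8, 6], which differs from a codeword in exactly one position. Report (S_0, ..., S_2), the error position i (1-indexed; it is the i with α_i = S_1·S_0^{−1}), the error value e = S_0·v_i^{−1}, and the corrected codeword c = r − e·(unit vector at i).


S = (5, 1, 9), error at position 1, error magnitude e = 8, c = [5, 1, 10, 8, 6].

Step 1: column multipliers v_i = (∏_{j≠i}(α_i − α_j))^{−1} mod 11.
  i = 1 (α = 9): (9−2)(9−4)(9−6)(9−8) = 7·5·3·1 = 105 ≡ 6, so v_1 = 6^{−1} = 2 (mod 11).
  i = 2 (α = 2): (2−9)(2−4)(2−6)(2−8) = (−7)·(−2)·(−4)·(−6) = 336 ≡ 6, so v_2 = 6^{−1} = 2 (mod 11).
  i = 3 (α = 4): (4−9)(4−2)(4−6)(4−8) = (−5)·2·(−2)·(−4) = −80 ≡ 8, so v_3 = 8^{−1} = 7 (mod 11).
  i = 4 (α = 6): (6−9)(6−2)(6−4)(6−8) = (−3)·4·2·(−2) = 48 ≡ 4, so v_4 = 4^{−1} = 3 (mod 11).
  i = 5 (α = 8): (8−9)(8−2)(8−4)(8−6) = (−1)·6·4·2 = −48 ≡ 7, so v_5 = 7^{−1} = 8 (mod 11).
  v = [2, 2, 7, 3, 8].
Step 2: syndromes of r = [2, 1, 10, 8, 6] (all sums mod 11).
  S_0 = Σ v_i r_i = 2·2 + 2·1 + 7·10 + 3·8 + 8·6 = 148 ≡ 5.
  S_1 = Σ v_i α_i r_i = 2·9·2 + 2·2·1 + 7·4·10 + 3·6·8 + 8·8·6 = 848 ≡ 1.
  α_i^2 mod 11 = [4, 4, 5, 3, 9].
  S_2 = Σ v_i α_i^2 r_i = 2·4·2 + 2·4·1 + 7·5·10 + 3·3·8 + 8·9·6 = 878 ≡ 9.
  S = (5, 1, 9) ≠ 0, so r is not a codeword (an error is present).
Step 3: locate the error. For a single error e at position i, S_ℓ = v_i·e·α_i^ℓ, so α_err = S_1/S_0.
  S_0^{−1} = 5^{−1} = 9 (mod 11), so α_err = 1·9 = 9 ≡ 9 = α_1. Error position i = 1.
  Consistency check: S_2/S_1 = 9·1 = 9 ≡ 9 = α_err ✓ (single-error assumption holds).
Step 4: error magnitude e = S_0/v_1 = S_0·∏_{j≠1}(α_1 − α_j) = 5·6 = 30 ≡ 8 (mod 11).
Step 5: correct position 1: c_1 = r_1 − e = 2 − 8 ≡ 5 (mod 11). Hence c = [5, 1, 10, 8, 6].
  Check: interpolating c through the α_i gives m(x) = 3 + 10·x (degree < 2) with m(α_i) = c_i for every i, so c is indeed a codeword.


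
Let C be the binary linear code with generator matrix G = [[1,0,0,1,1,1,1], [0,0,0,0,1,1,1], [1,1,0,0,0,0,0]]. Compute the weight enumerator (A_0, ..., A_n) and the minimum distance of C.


Weight distribution: A_0 = 1, A_2 = 3, A_3 = 1, A_5 = 3. Minimum distance d = 2.

Enumerate all 2^3 = 8 messages m ∈ F_2^3.
For each, compute codeword c = mG in F_2^7, then tally its weight.
  m = 000 → c = 0000000, weight = 0.
  m = 100 → c = 1001111, weight = 5.
  m = 010 → c = 0000111, weight = 3.
  m = 110 → c = 1001000, weight = 2.
  m = 001 → c = 1100000, weight = 2.
  m = 101 → c = 0101111, weight = 5.
  m = 011 → c = 1100111, weight = 5.
  m = 111 → c = 0101000, weight = 2.
Tally weights:
  weight 0: 1 codewords.
  weight 2: 3 codewords.
  weight 3: 1 codewords.
  weight 5: 3 codewords.
Minimum distance d = smallest w > 0 with A_w > 0 = 2.
Sanity: Σ A_w = 8 = 2^3 = 8 ✓.


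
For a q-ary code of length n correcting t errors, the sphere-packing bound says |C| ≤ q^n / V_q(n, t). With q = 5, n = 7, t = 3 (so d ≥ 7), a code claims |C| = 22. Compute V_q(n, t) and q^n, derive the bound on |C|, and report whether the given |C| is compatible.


V_q(n, t) = 2605, q^n = 78125, Hamming bound = 29, |C| = 22 ≤ bound (satisfied).

Step 1: Compute V_q(n, t) = Σ_{j=0}^3 C(n, j) (q−1)^j.
  j = 0: C(7,0)·(4)^0 = 1·1 = 1.
  j = 1: C(7,1)·(4)^1 = 7·4 = 28.
  j = 2: C(7,2)·(4)^2 = 21·16 = 336.
  j = 3: C(7,3)·(4)^3 = 35·64 = 2240.
  V_q(n, t) = 1 + 28 + 336 + 2240 = 2605.
Step 2: q^n = 5^7 = 78125.
Step 3: Hamming bound ⌊q^n / V_q(n,t)⌋ = ⌊78125/2605⌋ = 29.
Step 4: Compare |C| = 22 to 29: satisfied.
The claimed |C| lies below the Hamming bound.


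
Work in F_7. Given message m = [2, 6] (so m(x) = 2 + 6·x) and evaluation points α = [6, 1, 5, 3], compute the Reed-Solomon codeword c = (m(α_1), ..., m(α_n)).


c = [3, 1, 4, 6]

Message polynomial: m(x) = 2 + 6·x (mod 7).
For each evaluation point α_i, compute m(α_i) mod 7:
  α_1 = 6: Horner steps 6 → 3, so m(6) = 3.
  α_2 = 1: Horner steps 6 → 1, so m(1) = 1.
  α_3 = 5: Horner steps 6 → 4, so m(5) = 4.
  α_4 = 3: Horner steps 6 → 6, so m(3) = 6.
Codeword c = [3, 1, 4, 6] ∈ F_7^4.


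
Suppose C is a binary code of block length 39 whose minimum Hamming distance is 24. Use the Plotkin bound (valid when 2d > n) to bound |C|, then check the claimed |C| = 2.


Plotkin bound M ≤ 4; given |C| = 2 ≤ bound (satisfied).

Check applicability: 2d = 48, n = 39.
2d − n = 9 > 0, so Plotkin applies.
Compute d/(2d−n) = 24/9 ≈ 2.6667.
⌊d/(2d−n)⌋ = 2.
Plotkin bound: M ≤ 2·2 = 4.
Given |C| = 2, check: satisfied.
This |C| is below the Plotkin bound.


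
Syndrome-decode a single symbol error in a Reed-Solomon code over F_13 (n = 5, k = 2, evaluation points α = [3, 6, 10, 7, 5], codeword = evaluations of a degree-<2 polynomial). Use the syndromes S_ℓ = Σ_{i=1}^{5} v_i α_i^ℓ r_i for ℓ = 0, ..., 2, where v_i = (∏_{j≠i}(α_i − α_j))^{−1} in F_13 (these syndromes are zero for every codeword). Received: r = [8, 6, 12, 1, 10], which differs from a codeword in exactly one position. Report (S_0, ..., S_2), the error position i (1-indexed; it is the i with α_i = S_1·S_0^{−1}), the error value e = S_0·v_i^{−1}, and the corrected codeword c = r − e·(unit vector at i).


S = (2, 10, 11), error at position 5, error magnitude e = 12, c = [8, 6, 12, 1, 11].

Step 1: column multipliers v_i = (∏_{j≠i}(α_i − α_j))^{−1} mod 13.
  i = 1 (α = 3): (3−6)(3−10)(3−7)(3−5) = (−3)·(−7)·(−4)·(−2) = 168 ≡ 12, so v_1 = 12^{−1} = 12 (mod 13).
  i = 2 (α = 6): (6−3)(6−10)(6−7)(6−5) = 3·(−4)·(−1)·1 = 12 ≡ 12, so v_2 = 12^{−1} = 12 (mod 13).
  i = 3 (α = 10): (10−3)(10−6)(10−7)(10−5) = 7·4·3·5 = 420 ≡ 4, so v_3 = 4^{−1} = 10 (mod 13).
  i = 4 (α = 7): (7−3)(7−6)(7−10)(7−5) = 4·1·(−3)·2 = −24 ≡ 2, so v_4 = 2^{−1} = 7 (mod 13).
  i = 5 (α = 5): (5−3)(5−6)(5−10)(5−7) = 2·(−1)·(−5)·(−2) = −20 ≡ 6, so v_5 = 6^{−1} = 11 (mod 13).
  v = [12, 12, 10, 7, 11].
Step 2: syndromes of r = [8, 6, 12, 1, 10] (all sums mod 13).
  S_0 = Σ v_i r_i = 12·8 + 12·6 + 10·12 + 7·1 + 11·10 = 405 ≡ 2.
  S_1 = Σ v_i α_i r_i = 12·3·8 + 12·6·6 + 10·10·12 + 7·7·1 + 11·5·10 = 2519 ≡ 10.
  α_i^2 mod 13 = [9, 10, 9, 10, 12].
  S_2 = Σ v_i α_i^2 r_i = 12·9·8 + 12·10·6 + 10·9·12 + 7·10·1 + 11·12·10 = 4054 ≡ 11.
  S = (2, 10, 11) ≠ 0, so r is not a codeword (an error is present).
Step 3: locate the error. For a single error e at position i, S_ℓ = v_i·e·α_i^ℓ, so α_err = S_1/S_0.
  S_0^{−1} = 2^{−1} = 7 (mod 13), so α_err = 10·7 = 70 ≡ 5 = α_5. Error position i = 5.
  Consistency check: S_2/S_1 = 11·4 = 44 ≡ 5 = α_err ✓ (single-error assumption holds).
Step 4: error magnitude e = S_0/v_5 = S_0·∏_{j≠5}(α_5 − α_j) = 2·6 = 12 ≡ 12 (mod 13).
Step 5: correct position 5: c_5 = r_5 − e = 10 − 12 ≡ 11 (mod 13). Hence c = [8, 6, 12, 1, 11].
  Check: interpolating c through the α_i gives m(x) = 10 + 8·x (degree < 2) with m(α_i) = c_i for every i, so c is indeed a codeword.


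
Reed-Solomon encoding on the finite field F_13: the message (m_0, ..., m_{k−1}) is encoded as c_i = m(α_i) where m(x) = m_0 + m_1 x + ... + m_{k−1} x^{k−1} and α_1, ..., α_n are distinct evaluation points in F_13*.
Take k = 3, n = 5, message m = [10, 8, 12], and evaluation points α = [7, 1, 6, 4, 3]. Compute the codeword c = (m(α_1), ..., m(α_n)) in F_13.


c = [4, 4, 9, 0, 12]

Message polynomial: m(x) = 10 + 8·x + 12·x^2 (mod 13).
For each evaluation point α_i, compute m(α_i) mod 13:
  α_1 = 7: Horner steps 12 → 1 → 4, so m(7) = 4.
  α_2 = 1: Horner steps 12 → 7 → 4, so m(1) = 4.
  α_3 = 6: Horner steps 12 → 2 → 9, so m(6) = 9.
  α_4 = 4: Horner steps 12 → 4 → 0, so m(4) = 0.
  α_5 = 3: Horner steps 12 → 5 → 12, so m(3) = 12.
Codeword c = [4, 4, 9, 0, 12] ∈ F_13^5.


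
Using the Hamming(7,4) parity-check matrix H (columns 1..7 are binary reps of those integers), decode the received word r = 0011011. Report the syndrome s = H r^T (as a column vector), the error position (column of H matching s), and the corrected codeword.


s = (1, 1, 0)^T, error position = 6, corrected codeword c = 0011001

Compute s = H r^T mod 2 one row at a time:
  s_1 = 1 + 0 + 1 + 1 = 3 ≡ 1 (mod 2).
  s_2 = 0 + 1 + 1 + 1 = 3 ≡ 1 (mod 2).
  s_3 = 0 + 1 + 0 + 1 = 2 ≡ 0 (mod 2).
s = (1, 1, 0)^T — this equals column 6 of H (binary 110), so error is at position 6.
Correct: flip bit 6 of r = 0011011 to get c = 0011001.


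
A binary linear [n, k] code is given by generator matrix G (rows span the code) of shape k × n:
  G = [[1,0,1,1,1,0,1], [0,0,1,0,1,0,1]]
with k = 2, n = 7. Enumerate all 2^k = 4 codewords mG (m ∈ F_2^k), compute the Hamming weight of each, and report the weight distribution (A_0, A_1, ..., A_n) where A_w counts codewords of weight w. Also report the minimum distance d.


Weight distribution: A_0 = 1, A_2 = 1, A_3 = 1, A_5 = 1. Minimum distance d = 2.

Enumerate all 2^2 = 4 messages m ∈ F_2^2.
For each, compute codeword c = mG in F_2^7, then tally its weight.
  m = 00 → c = 0000000, weight = 0.
  m = 10 → c = 1011101, weight = 5.
  m = 01 → c = 0010101, weight = 3.
  m = 11 → c = 1001000, weight = 2.
Tally weights:
  weight 0: 1 codewords.
  weight 2: 1 codewords.
  weight 3: 1 codewords.
  weight 5: 1 codewords.
Minimum distance d = smallest w > 0 with A_w > 0 = 2.
Sanity: Σ A_w = 4 = 2^2 = 4 ✓.


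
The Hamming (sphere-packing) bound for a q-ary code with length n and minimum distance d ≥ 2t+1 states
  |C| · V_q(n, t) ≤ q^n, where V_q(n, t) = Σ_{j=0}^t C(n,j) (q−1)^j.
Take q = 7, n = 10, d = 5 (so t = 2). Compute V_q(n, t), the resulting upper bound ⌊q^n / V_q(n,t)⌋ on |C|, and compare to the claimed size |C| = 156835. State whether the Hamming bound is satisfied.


V_q(n, t) = 1681, q^n = 282475249, Hamming bound = 168040, |C| = 156835 ≤ bound (satisfied).

Step 1: Compute V_q(n, t) = Σ_{j=0}^2 C(n, j) (q−1)^j.
  j = 0: C(10,0)·(6)^0 = 1·1 = 1.
  j = 1: C(10,1)·(6)^1 = 10·6 = 60.
  j = 2: C(10,2)·(6)^2 = 45·36 = 1620.
  V_q(n, t) = 1 + 60 + 1620 = 1681.
Step 2: q^n = 7^10 = 282475249.
Step 3: Hamming bound ⌊q^n / V_q(n,t)⌋ = ⌊282475249/1681⌋ = 168040.
Step 4: Compare |C| = 156835 to 168040: satisfied.
The claimed |C| lies below the Hamming bound.


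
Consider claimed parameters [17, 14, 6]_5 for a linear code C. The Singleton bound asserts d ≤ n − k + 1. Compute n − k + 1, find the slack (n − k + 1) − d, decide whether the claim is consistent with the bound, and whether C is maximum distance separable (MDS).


Singleton RHS = n − k + 1 = 4, slack = -2, bound violated (no such code; not MDS).

Singleton bound: d ≤ n − k + 1.
Here n = 17, k = 14, so n − k + 1 = 4.
Given d = 6, check d ≤ 4: NO.
Slack = (n − k + 1) − d = -2.
The slack is negative: d = 6 exceeds n − k + 1 = 4 by 2, so the Singleton bound is violated and no linear [17, 14, 6]_5 code can exist. In particular it is not MDS (MDS requires d = n − k + 1 exactly).
Description: the claimed parameters are [17, 14, 6]_5; such a code would be impossible (violates the Singleton bound).


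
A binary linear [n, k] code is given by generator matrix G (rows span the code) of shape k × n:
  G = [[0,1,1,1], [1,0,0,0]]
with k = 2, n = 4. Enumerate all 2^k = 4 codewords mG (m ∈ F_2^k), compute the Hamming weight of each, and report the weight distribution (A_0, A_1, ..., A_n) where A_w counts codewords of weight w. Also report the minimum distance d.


Weight distribution: A_0 = 1, A_1 = 1, A_3 = 1, A_4 = 1. Minimum distance d = 1.

Enumerate all 2^2 = 4 messages m ∈ F_2^2.
For each, compute codeword c = mG in F_2^4, then tally its weight.
  m = 00 → c = 0000, weight = 0.
  m = 10 → c = 0111, weight = 3.
  m = 01 → c = 1000, weight = 1.
  m = 11 → c = 1111, weight = 4.
Tally weights:
  weight 0: 1 codewords.
  weight 1: 1 codewords.
  weight 3: 1 codewords.
  weight 4: 1 codewords.
Minimum distance d = smallest w > 0 with A_w > 0 = 1.
Sanity: Σ A_w = 4 = 2^2 = 4 ✓.


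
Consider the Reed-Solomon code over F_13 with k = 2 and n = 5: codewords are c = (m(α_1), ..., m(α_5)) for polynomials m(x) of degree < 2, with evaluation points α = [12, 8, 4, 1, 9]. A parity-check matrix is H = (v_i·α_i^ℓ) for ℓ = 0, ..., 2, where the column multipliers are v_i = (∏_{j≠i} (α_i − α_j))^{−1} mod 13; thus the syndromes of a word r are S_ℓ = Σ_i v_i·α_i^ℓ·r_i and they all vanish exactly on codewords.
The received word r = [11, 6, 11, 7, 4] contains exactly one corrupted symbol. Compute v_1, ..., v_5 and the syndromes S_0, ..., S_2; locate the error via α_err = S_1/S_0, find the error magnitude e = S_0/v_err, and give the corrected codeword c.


S = (10, 1, 4), error at position 3, error magnitude e = 10, c = [11, 6, 1, 7, 4].

Step 1: column multipliers v_i = (∏_{j≠i}(α_i − α_j))^{−1} mod 13.
  i = 1 (α = 12): (12−8)(12−4)(12−1)(12−9) = 4·8·11·3 = 1056 ≡ 3, so v_1 = 3^{−1} = 9 (mod 13).
  i = 2 (α = 8): (8−12)(8−4)(8−1)(8−9) = (−4)·4·7·(−1) = 112 ≡ 8, so v_2 = 8^{−1} = 5 (mod 13).
  i = 3 (α = 4): (4−12)(4−8)(4−1)(4−9) = (−8)·(−4)·3·(−5) = −480 ≡ 1, so v_3 = 1^{−1} = 1 (mod 13).
  i = 4 (α = 1): (1−12)(1−8)(1−4)(1−9) = (−11)·(−7)·(−3)·(−8) = 1848 ≡ 2, so v_4 = 2^{−1} = 7 (mod 13).
  i = 5 (α = 9): (9−12)(9−8)(9−4)(9−1) = (−3)·1·5·8 = −120 ≡ 10, so v_5 = 10^{−1} = 4 (mod 13).
  v = [9, 5, 1, 7, 4].
Step 2: syndromes of r = [11, 6, 11, 7, 4] (all sums mod 13).
  S_0 = Σ v_i r_i = 9·11 + 5·6 + 1·11 + 7·7 + 4·4 = 205 ≡ 10.
  S_1 = Σ v_i α_i r_i = 9·12·11 + 5·8·6 + 1·4·11 + 7·1·7 + 4·9·4 = 1665 ≡ 1.
  α_i^2 mod 13 = [1, 12, 3, 1, 3].
  S_2 = Σ v_i α_i^2 r_i = 9·1·11 + 5·12·6 + 1·3·11 + 7·1·7 + 4·3·4 = 589 ≡ 4.
  S = (10, 1, 4) ≠ 0, so r is not a codeword (an error is present).
Step 3: locate the error. For a single error e at position i, S_ℓ = v_i·e·α_i^ℓ, so α_err = S_1/S_0.
  S_0^{−1} = 10^{−1} = 4 (mod 13), so α_err = 1·4 = 4 ≡ 4 = α_3. Error position i = 3.
  Consistency check: S_2/S_1 = 4·1 = 4 ≡ 4 = α_err ✓ (single-error assumption holds).
Step 4: error magnitude e = S_0/v_3 = S_0·∏_{j≠3}(α_3 − α_j) = 10·1 = 10 ≡ 10 (mod 13).
Step 5: correct position 3: c_3 = r_3 − e = 11 − 10 ≡ 1 (mod 13). Hence c = [11, 6, 1, 7, 4].
  Check: interpolating c through the α_i gives m(x) = 9 + 11·x (degree < 2) with m(α_i) = c_i for every i, so c is indeed a codeword.


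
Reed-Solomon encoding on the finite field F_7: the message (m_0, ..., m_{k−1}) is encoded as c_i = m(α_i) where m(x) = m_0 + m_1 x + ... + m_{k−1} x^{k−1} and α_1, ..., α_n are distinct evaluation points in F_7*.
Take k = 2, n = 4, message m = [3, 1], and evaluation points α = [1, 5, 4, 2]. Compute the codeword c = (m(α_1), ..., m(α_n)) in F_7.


c = [4, 1, 0, 5]

Message polynomial: m(x) = 3 + 1·x (mod 7).
For each evaluation point α_i, compute m(α_i) mod 7:
  α_1 = 1: Horner steps 1 → 4, so m(1) = 4.
  α_2 = 5: Horner steps 1 → 1, so m(5) = 1.
  α_3 = 4: Horner steps 1 → 0, so m(4) = 0.
  α_4 = 2: Horner steps 1 → 5, so m(2) = 5.
Codeword c = [4, 1, 0, 5] ∈ F_7^4.


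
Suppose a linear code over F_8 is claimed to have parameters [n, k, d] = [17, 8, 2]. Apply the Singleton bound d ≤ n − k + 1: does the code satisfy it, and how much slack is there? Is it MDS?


Singleton RHS = n − k + 1 = 10, slack = 8, bound satisfied, not MDS.

Singleton bound: d ≤ n − k + 1.
Here n = 17, k = 8, so n − k + 1 = 10.
Given d = 2, check d ≤ 10: YES.
Slack = (n − k + 1) − d = 8.
The code is NOT MDS (slack = 8 > 0).
Description: the claimed parameters are [17, 8, 2]_8; such a code would be non-MDS.


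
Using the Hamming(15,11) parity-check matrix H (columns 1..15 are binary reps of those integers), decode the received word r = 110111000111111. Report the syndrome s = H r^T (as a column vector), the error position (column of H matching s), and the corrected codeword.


s = (0, 1, 0, 1)^T, error position = 5, corrected codeword c = 110101000111111

Compute s = H r^T mod 2 one row at a time:
  s_1 = 0 + 0 + 1 + 1 + 1 + 1 + 1 + 1 = 6 ≡ 0 (mod 2).
  s_2 = 1 + 1 + 1 + 0 + 1 + 1 + 1 + 1 = 7 ≡ 1 (mod 2).
  s_3 = 1 + 0 + 1 + 0 + 1 + 1 + 1 + 1 = 6 ≡ 0 (mod 2).
  s_4 = 1 + 0 + 1 + 0 + 0 + 1 + 1 + 1 = 5 ≡ 1 (mod 2).
s = (0, 1, 0, 1)^T — this equals column 5 of H (binary 0101), so error is at position 5.
Correct: flip bit 5 of r = 110111000111111 to get c = 110101000111111.
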